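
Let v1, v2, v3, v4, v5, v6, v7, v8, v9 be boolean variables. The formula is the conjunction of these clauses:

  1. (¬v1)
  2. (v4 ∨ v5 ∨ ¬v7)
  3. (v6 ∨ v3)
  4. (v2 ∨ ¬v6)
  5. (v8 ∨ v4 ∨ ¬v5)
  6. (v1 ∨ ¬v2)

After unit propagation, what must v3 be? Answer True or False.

Unit clause (¬v1) sets v1 = False.
From (v1 ∨ ¬v2) and v1 = False: v2 = False.
In (¬v6 ∨ v2), v2 is now false; ¬v6 must hold, so v6 = False.
(v3 ∨ v6): since v6 = False, the clause reduces to (v3). v3 = True.

True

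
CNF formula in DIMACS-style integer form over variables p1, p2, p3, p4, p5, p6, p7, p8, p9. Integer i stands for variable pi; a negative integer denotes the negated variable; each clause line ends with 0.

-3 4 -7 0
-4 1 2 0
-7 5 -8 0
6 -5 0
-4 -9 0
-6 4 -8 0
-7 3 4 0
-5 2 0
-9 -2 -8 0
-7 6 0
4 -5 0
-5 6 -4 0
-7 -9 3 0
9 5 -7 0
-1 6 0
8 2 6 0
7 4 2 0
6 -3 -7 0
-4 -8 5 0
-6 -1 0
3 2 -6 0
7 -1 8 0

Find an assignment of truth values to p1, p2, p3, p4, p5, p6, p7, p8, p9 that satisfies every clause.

p1=F, p2=T, p3=F, p4=T, p5=F, p6=F, p7=F, p8=F, p9=F

Check each clause:
  1. (~p7 \/ p4 \/ ~p3) — ~p7 is true.
  2. (p1 \/ p2 \/ ~p4) — p2 is true.
  3. (~p8 \/ p5 \/ ~p7) — ~p8 is true.
  4. (~p5 \/ p6) — ~p5 is true.
  5. (~p9 \/ ~p4) — ~p9 is true.
  6. (p4 \/ ~p6 \/ ~p8) — ~p8 is true.
  7. (p4 \/ p3 \/ ~p7) — ~p7 is true.
  8. (p2 \/ ~p5) — p2 is true.
  9. (~p8 \/ ~p2 \/ ~p9) — ~p8 is true.
  10. (~p7 \/ p6) — ~p7 is true.
  11. (~p5 \/ p4) — ~p5 is true.
  12. (p6 \/ ~p4 \/ ~p5) — ~p5 is true.
  13. (~p7 \/ ~p9 \/ p3) — ~p7 is true.
  14. (p5 \/ ~p7 \/ p9) — ~p7 is true.
  15. (~p1 \/ p6) — ~p1 is true.
  16. (p2 \/ p8 \/ p6) — p2 is true.
  17. (p4 \/ p2 \/ p7) — p2 is true.
  18. (p6 \/ ~p7 \/ ~p3) — ~p7 is true.
  19. (~p8 \/ ~p4 \/ p5) — ~p8 is true.
  20. (~p6 \/ ~p1) — ~p6 is true.
  21. (~p6 \/ p2 \/ p3) — ~p6 is true.
  22. (p7 \/ ~p1 \/ p8) — ~p1 is true.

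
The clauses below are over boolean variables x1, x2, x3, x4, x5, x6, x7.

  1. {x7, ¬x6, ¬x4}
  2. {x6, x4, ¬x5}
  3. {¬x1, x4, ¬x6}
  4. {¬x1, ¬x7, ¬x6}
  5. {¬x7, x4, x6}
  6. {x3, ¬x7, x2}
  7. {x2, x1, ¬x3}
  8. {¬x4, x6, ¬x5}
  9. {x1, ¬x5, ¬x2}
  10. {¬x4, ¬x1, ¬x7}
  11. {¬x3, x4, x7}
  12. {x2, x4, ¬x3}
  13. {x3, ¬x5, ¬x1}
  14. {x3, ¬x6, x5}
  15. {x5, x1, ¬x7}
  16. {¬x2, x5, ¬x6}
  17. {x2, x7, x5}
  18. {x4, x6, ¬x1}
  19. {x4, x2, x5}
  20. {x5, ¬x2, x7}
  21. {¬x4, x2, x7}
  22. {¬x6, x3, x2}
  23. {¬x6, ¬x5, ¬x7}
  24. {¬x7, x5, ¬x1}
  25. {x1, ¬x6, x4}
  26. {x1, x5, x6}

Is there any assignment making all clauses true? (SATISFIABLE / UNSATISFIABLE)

x5 = True:
  x4 = True:
    propagation gives x6=True, x7=True; an empty clause results — contradiction.
  x4 = False:
    propagation gives x6=True, x1=False; an empty clause results — contradiction.
x5 = False:
  x7 = True:
    propagation gives x1=True; an empty clause results — contradiction.
  x7 = False:
    propagation gives x2=True; an empty clause results — contradiction.
Every branch closes, so no satisfying assignment exists.

UNSATISFIABLE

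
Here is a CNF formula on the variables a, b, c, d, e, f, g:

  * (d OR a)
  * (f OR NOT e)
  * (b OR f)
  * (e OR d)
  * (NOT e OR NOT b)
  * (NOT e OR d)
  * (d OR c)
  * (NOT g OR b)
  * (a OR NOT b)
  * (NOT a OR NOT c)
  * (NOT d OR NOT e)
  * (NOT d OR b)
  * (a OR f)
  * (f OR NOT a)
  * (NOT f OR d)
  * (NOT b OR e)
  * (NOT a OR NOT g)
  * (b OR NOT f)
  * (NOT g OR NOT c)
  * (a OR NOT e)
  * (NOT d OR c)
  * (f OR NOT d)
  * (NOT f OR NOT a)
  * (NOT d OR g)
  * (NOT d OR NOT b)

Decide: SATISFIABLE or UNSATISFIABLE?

d = True:
  propagation gives e=False, b=True; an empty clause results — contradiction.
d = False:
  propagation gives a=True, e=True; an empty clause results — contradiction.
Every branch closes, so no satisfying assignment exists.

UNSATISFIABLE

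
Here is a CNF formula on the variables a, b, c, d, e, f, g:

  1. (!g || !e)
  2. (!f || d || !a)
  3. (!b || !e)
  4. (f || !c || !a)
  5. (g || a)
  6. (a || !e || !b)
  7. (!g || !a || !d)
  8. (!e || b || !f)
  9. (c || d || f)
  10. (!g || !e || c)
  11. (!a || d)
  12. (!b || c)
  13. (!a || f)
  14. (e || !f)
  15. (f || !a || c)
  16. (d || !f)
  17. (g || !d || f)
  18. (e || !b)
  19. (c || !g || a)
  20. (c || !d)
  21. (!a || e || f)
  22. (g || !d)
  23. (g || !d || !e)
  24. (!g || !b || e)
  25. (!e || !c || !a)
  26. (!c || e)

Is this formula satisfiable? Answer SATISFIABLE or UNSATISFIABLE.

UNSATISFIABLE

e = True:
  propagation gives g=False, b=False, a=True, f=False; an empty clause results — contradiction.
e = False:
  propagation gives f=False, a=False, g=True, b=False; an empty clause results — contradiction.
Every branch closes, so no satisfying assignment exists.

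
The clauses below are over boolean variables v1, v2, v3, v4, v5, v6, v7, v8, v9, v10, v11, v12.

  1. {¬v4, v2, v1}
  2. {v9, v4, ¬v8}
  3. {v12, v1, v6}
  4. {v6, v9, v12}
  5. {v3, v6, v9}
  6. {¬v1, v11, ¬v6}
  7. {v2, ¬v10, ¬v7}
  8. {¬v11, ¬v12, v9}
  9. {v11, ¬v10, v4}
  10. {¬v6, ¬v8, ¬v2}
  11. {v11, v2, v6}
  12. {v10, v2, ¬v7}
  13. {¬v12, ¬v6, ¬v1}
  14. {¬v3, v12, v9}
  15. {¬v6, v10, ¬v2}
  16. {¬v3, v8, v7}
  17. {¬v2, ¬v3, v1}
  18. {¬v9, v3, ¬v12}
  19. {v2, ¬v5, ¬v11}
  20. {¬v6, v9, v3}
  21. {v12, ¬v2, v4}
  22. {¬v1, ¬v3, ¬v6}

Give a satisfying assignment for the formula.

v1 = T, v2 = T, v3 = T, v4 = F, v5 = T, v6 = F, v7 = F, v8 = T, v9 = T, v10 = F, v11 = F, v12 = T

Check each clause:
  1. {¬v4, v2, v1} — v1 is true.
  2. {¬v8, v9, v4} — v9 is true.
  3. {v6, v1, v12} — v1 is true.
  4. {v12, v9, v6} — v9 is true.
  5. {v3, v9, v6} — v9 is true.
  6. {¬v1, v11, ¬v6} — ¬v6 is true.
  7. {¬v10, v2, ¬v7} — ¬v7 is true.
  8. {¬v11, v9, ¬v12} — v9 is true.
  9. {v4, ¬v10, v11} — ¬v10 is true.
  10. {¬v8, ¬v2, ¬v6} — ¬v6 is true.
  11. {v2, v11, v6} — v2 is true.
  12. {v2, ¬v7, v10} — ¬v7 is true.
  13. {¬v1, ¬v12, ¬v6} — ¬v6 is true.
  14. {v9, ¬v3, v12} — v9 is true.
  15. {¬v6, ¬v2, v10} — ¬v6 is true.
  16. {v7, ¬v3, v8} — v8 is true.
  17. {¬v2, ¬v3, v1} — v1 is true.
  18. {¬v12, v3, ¬v9} — v3 is true.
  19. {¬v11, ¬v5, v2} — v2 is true.
  20. {¬v6, v9, v3} — v9 is true.
  21. {v4, v12, ¬v2} — v12 is true.
  22. {¬v3, ¬v1, ¬v6} — ¬v6 is true.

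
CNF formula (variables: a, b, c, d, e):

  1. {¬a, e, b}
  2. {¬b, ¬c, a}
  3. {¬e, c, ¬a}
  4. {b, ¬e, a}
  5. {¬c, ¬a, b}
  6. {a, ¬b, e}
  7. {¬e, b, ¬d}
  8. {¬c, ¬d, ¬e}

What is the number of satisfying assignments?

Case analysis on a and b:
  a=T, b=T: 5 of the 8 assignments to (c,d,e) work.
  a=T, b=F: a clause becomes empty — 0.
  a=F, b=T: remaining (c,d,e) ∈ {(F,F,T); (F,T,T)} — 2.
  a=F, b=F: remaining (c,d,e) ∈ {(F,F,F); (F,T,F); (T,F,F); (T,T,F)} — 4.
Total: 5 + 0 + 2 + 4 = 11.

11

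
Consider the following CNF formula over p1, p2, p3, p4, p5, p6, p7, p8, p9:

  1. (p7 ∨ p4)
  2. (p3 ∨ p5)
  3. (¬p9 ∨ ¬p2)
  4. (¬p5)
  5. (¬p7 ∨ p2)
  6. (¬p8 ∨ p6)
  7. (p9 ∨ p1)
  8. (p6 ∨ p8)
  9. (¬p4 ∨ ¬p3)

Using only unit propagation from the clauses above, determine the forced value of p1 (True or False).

True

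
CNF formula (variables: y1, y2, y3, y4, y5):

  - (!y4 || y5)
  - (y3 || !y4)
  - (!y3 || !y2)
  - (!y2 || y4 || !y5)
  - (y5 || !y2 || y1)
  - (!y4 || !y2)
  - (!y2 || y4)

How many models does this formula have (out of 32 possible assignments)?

Case analysis on y2 and y4:
  y2=T, y4=T: a clause becomes empty — 0.
  y2=T, y4=F: a clause becomes empty — 0.
  y2=F, y4=T: remaining (y1,y3,y5) ∈ {(F,T,T); (T,T,T)} — 2.
  y2=F, y4=F: y1, y3, y5 free → 2^3 = 8.
Total: 0 + 0 + 2 + 8 = 10.

10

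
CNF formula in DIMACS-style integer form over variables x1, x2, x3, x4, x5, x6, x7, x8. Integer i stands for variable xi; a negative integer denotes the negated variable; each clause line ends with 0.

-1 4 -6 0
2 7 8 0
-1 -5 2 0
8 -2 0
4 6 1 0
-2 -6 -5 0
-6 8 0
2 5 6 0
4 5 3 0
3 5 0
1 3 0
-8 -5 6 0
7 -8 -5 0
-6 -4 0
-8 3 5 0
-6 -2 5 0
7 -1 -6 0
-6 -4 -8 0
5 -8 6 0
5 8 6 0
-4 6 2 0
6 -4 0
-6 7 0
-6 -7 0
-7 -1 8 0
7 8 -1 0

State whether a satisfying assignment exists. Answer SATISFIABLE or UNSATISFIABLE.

x6 = True:
  propagation gives x8=True, x4=False, x1=False, x3=True; an empty clause results — contradiction.
x6 = False:
  x5 = True:
    propagation gives x2=True, x8=True; an empty clause results — contradiction.
  x5 = False:
    propagation gives x2=True, x8=True; an empty clause results — contradiction.
Every branch closes, so no satisfying assignment exists.

UNSATISFIABLE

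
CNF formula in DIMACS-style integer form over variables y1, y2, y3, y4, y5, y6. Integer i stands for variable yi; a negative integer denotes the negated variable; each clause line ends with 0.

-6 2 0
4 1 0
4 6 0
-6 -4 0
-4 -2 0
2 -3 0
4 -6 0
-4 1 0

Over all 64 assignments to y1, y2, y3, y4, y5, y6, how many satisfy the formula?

2

The models are:
  y1=1 y2=0 y3=0 y4=1 y5=0 y6=0
  y1=1 y2=0 y3=0 y4=1 y5=1 y6=0
That's 2 in total.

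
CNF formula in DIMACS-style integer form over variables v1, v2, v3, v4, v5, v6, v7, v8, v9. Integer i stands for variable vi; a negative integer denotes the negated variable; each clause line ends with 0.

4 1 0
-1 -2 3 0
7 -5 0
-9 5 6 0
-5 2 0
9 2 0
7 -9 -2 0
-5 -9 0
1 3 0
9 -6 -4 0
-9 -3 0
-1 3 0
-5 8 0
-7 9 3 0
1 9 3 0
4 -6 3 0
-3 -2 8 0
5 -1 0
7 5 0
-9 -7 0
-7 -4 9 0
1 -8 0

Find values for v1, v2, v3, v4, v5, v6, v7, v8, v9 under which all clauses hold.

v1=T, v2=T, v3=T, v4=F, v5=T, v6=F, v7=T, v8=T, v9=F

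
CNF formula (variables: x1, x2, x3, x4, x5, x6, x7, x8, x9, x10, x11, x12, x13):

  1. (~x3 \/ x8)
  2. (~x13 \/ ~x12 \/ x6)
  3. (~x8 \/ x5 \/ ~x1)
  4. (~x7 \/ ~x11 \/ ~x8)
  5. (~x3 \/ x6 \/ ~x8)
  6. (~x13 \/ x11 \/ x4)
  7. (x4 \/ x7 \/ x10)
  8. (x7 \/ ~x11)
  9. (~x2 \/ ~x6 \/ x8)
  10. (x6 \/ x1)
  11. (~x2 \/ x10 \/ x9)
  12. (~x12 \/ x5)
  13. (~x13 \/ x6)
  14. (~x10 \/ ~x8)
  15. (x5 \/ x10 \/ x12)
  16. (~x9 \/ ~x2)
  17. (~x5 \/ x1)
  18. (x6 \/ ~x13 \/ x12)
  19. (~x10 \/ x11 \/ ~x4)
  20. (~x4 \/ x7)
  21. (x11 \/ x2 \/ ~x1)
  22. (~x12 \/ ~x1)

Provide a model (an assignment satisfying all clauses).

x1=True, x2=True, x3=False, x4=False, x5=False, x6=False, x7=True, x8=False, x9=False, x10=True, x11=True, x12=False, x13=False

Pure literal: x3 appears only negated; assign x3 = False.
x13 occurs only negated in the remaining clauses — set x13 = False.
Try x1 = True.
  then x12 is forced to False.
Try x2 = True.
  then x9 is forced to False.
  then x10 is forced to True.
  then x8 is forced to False.
  then x6 is forced to False.
Branch on x4: take x4 = False.
The remaining clauses are satisfied by x5 = False, x7 = True, x11 = True.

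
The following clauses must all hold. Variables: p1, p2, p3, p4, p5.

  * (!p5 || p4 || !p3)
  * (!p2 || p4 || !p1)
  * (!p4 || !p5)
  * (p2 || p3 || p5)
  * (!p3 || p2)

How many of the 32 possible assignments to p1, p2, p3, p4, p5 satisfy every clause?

9

Case analysis on p2 and p3:
  p2=1, p3=1: remaining (p1,p4,p5) ∈ {(0,0,0); (0,1,0); (1,1,0)} — 3.
  p2=1, p3=0: remaining (p1,p4,p5) ∈ {(0,0,0); (0,0,1); (0,1,0); (1,1,0)} — 4.
  p2=0, p3=1: a clause becomes empty — 0.
  p2=0, p3=0: remaining (p1,p4,p5) ∈ {(0,0,1); (1,0,1)} — 2.
Total: 3 + 4 + 0 + 2 = 9.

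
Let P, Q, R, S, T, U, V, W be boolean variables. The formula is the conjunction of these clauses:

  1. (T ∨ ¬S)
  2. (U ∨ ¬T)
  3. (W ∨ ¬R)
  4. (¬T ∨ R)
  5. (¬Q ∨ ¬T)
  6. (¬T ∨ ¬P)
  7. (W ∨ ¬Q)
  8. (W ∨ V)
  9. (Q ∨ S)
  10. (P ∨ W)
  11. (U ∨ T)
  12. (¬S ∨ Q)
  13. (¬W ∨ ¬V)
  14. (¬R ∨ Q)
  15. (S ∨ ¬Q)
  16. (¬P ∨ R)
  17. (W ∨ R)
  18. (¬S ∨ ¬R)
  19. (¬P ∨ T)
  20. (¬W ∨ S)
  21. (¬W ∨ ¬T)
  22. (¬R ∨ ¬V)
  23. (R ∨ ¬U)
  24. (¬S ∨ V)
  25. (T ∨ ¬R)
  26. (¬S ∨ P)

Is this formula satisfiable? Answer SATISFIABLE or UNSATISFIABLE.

R = True:
  propagation gives W=True, V=False, Q=True, T=False; an empty clause results — contradiction.
R = False:
  propagation gives T=False, S=False, Q=True; an empty clause results — contradiction.
Every branch closes, so no satisfying assignment exists.

UNSATISFIABLE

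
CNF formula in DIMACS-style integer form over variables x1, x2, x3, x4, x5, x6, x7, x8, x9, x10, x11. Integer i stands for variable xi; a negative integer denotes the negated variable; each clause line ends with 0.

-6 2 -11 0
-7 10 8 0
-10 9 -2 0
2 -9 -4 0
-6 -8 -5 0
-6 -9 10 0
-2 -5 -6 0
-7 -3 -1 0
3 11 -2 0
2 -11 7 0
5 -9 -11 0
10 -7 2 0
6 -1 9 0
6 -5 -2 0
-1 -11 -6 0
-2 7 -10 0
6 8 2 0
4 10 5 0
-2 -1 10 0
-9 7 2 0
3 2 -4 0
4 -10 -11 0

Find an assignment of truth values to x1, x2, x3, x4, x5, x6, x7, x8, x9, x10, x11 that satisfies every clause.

x1 occurs only negated in the remaining clauses — set x1 = False.
Branch on x2: take x2 = False.
Try x3 = True.
Branch on x4: take x4 = False.
For the remaining variables, x5 = False, x6 = True, x7 = True, x8 = False, x9 = True, x10 = True, x11 = False works.
Check each clause:
  1. (x2 || !x11 || !x6) — !x11 is true.
  2. (x8 || x10 || !x7) — x10 is true.
  3. (!x2 || !x10 || x9) — x9 is true.
  4. (!x4 || x2 || !x9) — !x4 is true.
  5. (!x8 || !x5 || !x6) — !x8 is true.
  6. (!x6 || x10 || !x9) — x10 is true.
  7. (!x5 || !x6 || !x2) — !x5 is true.
  8. (!x1 || !x7 || !x3) — !x1 is true.
  9. (x3 || !x2 || x11) — x3 is true.
  10. (!x11 || x7 || x2) — !x11 is true.
  11. (x5 || !x11 || !x9) — !x11 is true.
  12. (x2 || x10 || !x7) — x10 is true.
  13. (x6 || !x1 || x9) — x9 is true.
  14. (!x5 || !x2 || x6) — !x5 is true.
  15. (!x6 || !x11 || !x1) — !x11 is true.
  16. (x7 || !x10 || !x2) — x7 is true.
  17. (x8 || x2 || x6) — x6 is true.
  18. (x10 || x5 || x4) — x10 is true.
  19. (x10 || !x2 || !x1) — x10 is true.
  20. (!x9 || x7 || x2) — x7 is true.
  21. (x3 || x2 || !x4) — x3 is true.
  22. (!x11 || x4 || !x10) — !x11 is true.

x1 = F, x2 = F, x3 = T, x4 = F, x5 = F, x6 = T, x7 = T, x8 = F, x9 = T, x10 = T, x11 = F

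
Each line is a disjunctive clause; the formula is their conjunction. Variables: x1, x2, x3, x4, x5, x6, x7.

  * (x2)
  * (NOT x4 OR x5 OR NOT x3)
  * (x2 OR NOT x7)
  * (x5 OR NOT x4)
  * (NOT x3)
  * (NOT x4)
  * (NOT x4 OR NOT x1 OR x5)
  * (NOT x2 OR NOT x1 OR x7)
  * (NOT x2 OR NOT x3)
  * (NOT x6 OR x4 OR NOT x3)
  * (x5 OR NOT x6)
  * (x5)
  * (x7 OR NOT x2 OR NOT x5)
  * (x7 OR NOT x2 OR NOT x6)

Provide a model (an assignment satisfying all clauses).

x1 = T, x2 = T, x3 = F, x4 = F, x5 = T, x6 = T, x7 = T

Unit propagation: (x2) forces x2 = True.
Unit propagation: (NOT x3) forces x3 = False.
The clause (NOT x4) is unit: x4 must be False.
Unit propagation: (x5) forces x5 = True.
(x7) is a unit clause, so x7 = True.
x1, x6 are now unconstrained; take x1 = True, x6 = True.
Every clause has at least one true literal under this assignment.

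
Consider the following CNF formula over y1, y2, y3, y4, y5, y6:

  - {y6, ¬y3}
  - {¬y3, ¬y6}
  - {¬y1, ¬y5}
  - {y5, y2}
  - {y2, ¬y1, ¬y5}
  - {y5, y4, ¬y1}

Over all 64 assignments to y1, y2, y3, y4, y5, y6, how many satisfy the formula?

14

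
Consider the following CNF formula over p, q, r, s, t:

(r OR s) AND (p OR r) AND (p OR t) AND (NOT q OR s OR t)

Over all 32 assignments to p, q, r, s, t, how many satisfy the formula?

15

Split on p, then r.
  p=T, r=T: 7 of the 8 assignments to (q,s,t) work.
  p=T, r=F: remaining (q,s,t) ∈ {(F,T,F); (F,T,T); (T,T,F); (T,T,T)} — 4.
  p=F, r=T: remaining (q,s,t) ∈ {(F,F,T); (F,T,T); (T,F,T); (T,T,T)} — 4.
  p=F, r=F: a clause becomes empty — 0.
Total: 7 + 4 + 4 + 0 = 15.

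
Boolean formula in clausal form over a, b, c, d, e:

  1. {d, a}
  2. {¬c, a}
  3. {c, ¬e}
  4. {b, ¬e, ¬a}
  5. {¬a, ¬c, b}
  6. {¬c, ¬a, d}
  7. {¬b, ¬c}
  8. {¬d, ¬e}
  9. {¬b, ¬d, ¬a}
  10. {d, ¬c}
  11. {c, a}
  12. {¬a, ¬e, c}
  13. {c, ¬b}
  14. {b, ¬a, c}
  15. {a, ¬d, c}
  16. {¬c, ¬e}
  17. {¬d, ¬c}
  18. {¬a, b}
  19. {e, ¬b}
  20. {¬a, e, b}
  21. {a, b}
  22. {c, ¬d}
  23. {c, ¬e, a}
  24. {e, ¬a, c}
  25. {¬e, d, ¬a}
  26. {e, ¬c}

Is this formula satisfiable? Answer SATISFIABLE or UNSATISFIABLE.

c = True:
  propagation gives a=True, b=True; an empty clause results — contradiction.
c = False:
  propagation gives e=False, a=True; an empty clause results — contradiction.
Every branch closes, so no satisfying assignment exists.

UNSATISFIABLE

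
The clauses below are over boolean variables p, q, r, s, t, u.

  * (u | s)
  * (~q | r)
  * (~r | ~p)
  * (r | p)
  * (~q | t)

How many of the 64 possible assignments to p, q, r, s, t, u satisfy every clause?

Case analysis on r and p:
  r=1, p=1: a clause becomes empty — 0.
  r=1, p=0: 9 of the 16 assignments to (q,s,t,u) work.
  r=0, p=1: t free; 3 ways for (q,s,u) × 2^1 = 6.
  r=0, p=0: a clause becomes empty — 0.
Total: 0 + 9 + 6 + 0 = 15.

15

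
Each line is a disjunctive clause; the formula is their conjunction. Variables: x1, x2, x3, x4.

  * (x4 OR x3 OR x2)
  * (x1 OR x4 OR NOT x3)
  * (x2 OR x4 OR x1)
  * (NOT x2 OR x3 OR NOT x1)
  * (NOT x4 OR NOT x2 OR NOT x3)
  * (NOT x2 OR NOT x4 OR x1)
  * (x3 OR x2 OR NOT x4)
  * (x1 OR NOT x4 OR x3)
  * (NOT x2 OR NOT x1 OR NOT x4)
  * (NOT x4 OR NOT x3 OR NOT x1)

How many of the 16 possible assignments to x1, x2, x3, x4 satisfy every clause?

4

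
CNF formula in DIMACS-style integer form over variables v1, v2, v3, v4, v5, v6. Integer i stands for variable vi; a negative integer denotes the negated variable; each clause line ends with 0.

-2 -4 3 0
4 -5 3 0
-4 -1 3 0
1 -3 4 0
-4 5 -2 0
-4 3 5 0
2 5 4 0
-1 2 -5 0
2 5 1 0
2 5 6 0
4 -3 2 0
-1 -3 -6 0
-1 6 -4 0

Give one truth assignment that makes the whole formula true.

v1=False  v2=True  v3=True  v4=True  v5=True  v6=False

Set v1 = False and propagate.
Try v2 = True.
For the remaining variables, v3 = True, v4 = True, v5 = True, v6 = False works.
Check each clause:
  1. (¬v2 ∨ v3 ∨ ¬v4) — v3 is true.
  2. (v3 ∨ v4 ∨ ¬v5) — v3 is true.
  3. (¬v4 ∨ v3 ∨ ¬v1) — v3 is true.
  4. (¬v3 ∨ v1 ∨ v4) — v4 is true.
  5. (v5 ∨ ¬v2 ∨ ¬v4) — v5 is true.
  6. (v5 ∨ ¬v4 ∨ v3) — v3 is true.
  7. (v4 ∨ v2 ∨ v5) — v2 is true.
  8. (¬v5 ∨ v2 ∨ ¬v1) — v2 is true.
  9. (v2 ∨ v1 ∨ v5) — v2 is true.
  10. (v6 ∨ v5 ∨ v2) — v2 is true.
  11. (¬v3 ∨ v4 ∨ v2) — v2 is true.
  12. (¬v1 ∨ ¬v3 ∨ ¬v6) — ¬v6 is true.
  13. (¬v1 ∨ v6 ∨ ¬v4) — ¬v1 is true.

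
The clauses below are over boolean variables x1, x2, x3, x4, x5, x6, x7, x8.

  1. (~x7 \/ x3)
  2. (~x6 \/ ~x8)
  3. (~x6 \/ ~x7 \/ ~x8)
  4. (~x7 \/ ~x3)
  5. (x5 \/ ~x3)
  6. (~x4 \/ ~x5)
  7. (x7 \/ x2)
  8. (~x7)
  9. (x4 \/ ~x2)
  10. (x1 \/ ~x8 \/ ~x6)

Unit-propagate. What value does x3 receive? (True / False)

False

(~x7) is a unit clause: x7 = False.
From (x7 \/ x2) and x7 = False: x2 = True.
In (~x2 \/ x4), ~x2 is now false; x4 must hold, so x4 = True.
In (~x5 \/ ~x4), ~x4 is now false; ~x5 must hold, so x5 = False.
From (~x3 \/ x5) and x5 = False: x3 = False.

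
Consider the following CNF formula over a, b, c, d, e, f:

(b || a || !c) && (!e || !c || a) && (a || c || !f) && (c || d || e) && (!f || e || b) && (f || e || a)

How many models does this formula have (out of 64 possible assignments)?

Split on a, then c.
  a=1, c=1: d free; 7 ways for (b,e,f) × 2^1 = 14.
  a=1, c=0: 11 of the 16 assignments to (b,d,e,f) work.
  a=0, c=1: remaining (b,d,e,f) ∈ {(1,0,0,1); (1,1,0,1)} — 2.
  a=0, c=0: remaining (b,d,e,f) ∈ {(0,0,1,0); (0,1,1,0); (1,0,1,0); (1,1,1,0)} — 4.
Total: 14 + 11 + 2 + 4 = 31.

31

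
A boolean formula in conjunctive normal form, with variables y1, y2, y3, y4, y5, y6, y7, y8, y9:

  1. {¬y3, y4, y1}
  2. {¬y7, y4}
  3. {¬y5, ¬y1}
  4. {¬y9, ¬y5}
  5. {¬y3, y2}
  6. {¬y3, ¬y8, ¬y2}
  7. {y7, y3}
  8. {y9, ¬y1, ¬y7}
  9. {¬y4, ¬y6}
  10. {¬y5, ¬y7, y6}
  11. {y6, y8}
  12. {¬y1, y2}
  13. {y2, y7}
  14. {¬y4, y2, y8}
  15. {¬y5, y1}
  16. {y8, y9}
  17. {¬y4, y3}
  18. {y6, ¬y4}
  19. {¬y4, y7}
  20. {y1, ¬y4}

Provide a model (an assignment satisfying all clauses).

y1=T, y2=T, y3=T, y4=F, y5=F, y6=T, y7=F, y8=F, y9=T

y5 occurs only negated in the remaining clauses — set y5 = False.
Branch on y1: take y1 = True.
  then y2 is forced to True.
Try y3 = True.
  then y8 is forced to False.
  then y6 is forced to True.
  then y4 is forced to False.
  then y7 is forced to False.
  then y9 is forced to True.
Every clause has at least one true literal under this assignment.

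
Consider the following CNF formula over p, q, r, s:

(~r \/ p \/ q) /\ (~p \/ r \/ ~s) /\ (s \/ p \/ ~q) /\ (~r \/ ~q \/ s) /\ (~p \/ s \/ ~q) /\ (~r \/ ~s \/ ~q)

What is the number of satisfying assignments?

The models are:
  p=0 q=0 r=0 s=0
  p=0 q=0 r=0 s=1
  p=0 q=1 r=0 s=1
  p=1 q=0 r=0 s=0
  p=1 q=0 r=1 s=0
  p=1 q=0 r=1 s=1
That's 6 in total.

6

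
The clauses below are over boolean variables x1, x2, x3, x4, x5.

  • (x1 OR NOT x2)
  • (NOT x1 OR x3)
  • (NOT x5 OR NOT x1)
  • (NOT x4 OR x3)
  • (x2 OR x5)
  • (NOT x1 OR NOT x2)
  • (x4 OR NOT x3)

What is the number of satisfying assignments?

2

Satisfying assignments:
  x1=0 x2=0 x3=0 x4=0 x5=1
  x1=0 x2=0 x3=1 x4=1 x5=1
That's 2 in total.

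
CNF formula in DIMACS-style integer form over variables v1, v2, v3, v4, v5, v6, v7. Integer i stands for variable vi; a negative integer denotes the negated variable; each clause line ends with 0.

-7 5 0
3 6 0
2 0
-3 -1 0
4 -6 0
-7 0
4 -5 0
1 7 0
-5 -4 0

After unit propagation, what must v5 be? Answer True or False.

(v2) is a unit clause: v2 = True.
(~v7) stands alone — v7 = False.
(v7 | v1): since v7 = False, the clause reduces to (v1). v1 = True.
From (~v3 | ~v1) and v1 = True: v3 = False.
From (v6 | v3) and v3 = False: v6 = True.
From (v4 | ~v6) and v6 = True: v4 = True.
From (~v5 | ~v4) and v4 = True: v5 = False.

False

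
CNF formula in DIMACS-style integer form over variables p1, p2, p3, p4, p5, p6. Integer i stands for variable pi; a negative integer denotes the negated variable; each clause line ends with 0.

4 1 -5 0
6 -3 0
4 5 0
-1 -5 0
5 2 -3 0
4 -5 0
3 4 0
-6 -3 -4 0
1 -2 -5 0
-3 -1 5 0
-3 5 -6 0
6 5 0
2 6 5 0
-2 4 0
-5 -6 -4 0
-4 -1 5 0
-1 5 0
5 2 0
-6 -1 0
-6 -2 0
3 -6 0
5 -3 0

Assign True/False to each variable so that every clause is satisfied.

p1 = False, p2 = False, p3 = False, p4 = True, p5 = True, p6 = False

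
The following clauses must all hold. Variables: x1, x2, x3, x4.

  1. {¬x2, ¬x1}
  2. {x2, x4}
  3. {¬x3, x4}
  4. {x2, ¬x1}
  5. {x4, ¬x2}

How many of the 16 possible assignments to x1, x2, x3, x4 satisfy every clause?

4

The models are:
  x1=0 x2=0 x3=0 x4=1
  x1=0 x2=0 x3=1 x4=1
  x1=0 x2=1 x3=0 x4=1
  x1=0 x2=1 x3=1 x4=1
That's 4 in total.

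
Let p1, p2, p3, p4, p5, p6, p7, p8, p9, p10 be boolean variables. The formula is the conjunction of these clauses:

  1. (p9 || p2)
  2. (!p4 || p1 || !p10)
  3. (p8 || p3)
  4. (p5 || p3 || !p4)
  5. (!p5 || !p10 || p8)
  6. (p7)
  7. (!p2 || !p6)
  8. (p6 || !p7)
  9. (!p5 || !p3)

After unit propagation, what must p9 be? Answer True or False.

True

(p7) stands alone — p7 = True.
(p6 || !p7): since p7 = True, the clause reduces to (p6). p6 = True.
In (!p2 || !p6), !p6 is now false; !p2 must hold, so p2 = False.
In (p2 || p9), p2 is now false; p9 must hold, so p9 = True.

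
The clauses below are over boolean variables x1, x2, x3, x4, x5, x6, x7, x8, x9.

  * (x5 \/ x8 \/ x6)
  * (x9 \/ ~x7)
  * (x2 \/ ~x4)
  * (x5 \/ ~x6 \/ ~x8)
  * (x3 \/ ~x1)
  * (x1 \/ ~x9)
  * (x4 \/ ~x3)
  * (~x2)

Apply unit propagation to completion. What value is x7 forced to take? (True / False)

(~x2) stands alone — x2 = False.
(x2 \/ ~x4) with x2 = False leaves only ~x4, so x4 = False.
(x4 \/ ~x3): since x4 = False, the clause reduces to (~x3). x3 = False.
(x3 \/ ~x1) with x3 = False leaves only ~x1, so x1 = False.
In (~x9 \/ x1), x1 is now false; ~x9 must hold, so x9 = False.
From (~x7 \/ x9) and x9 = False: x7 = False.

False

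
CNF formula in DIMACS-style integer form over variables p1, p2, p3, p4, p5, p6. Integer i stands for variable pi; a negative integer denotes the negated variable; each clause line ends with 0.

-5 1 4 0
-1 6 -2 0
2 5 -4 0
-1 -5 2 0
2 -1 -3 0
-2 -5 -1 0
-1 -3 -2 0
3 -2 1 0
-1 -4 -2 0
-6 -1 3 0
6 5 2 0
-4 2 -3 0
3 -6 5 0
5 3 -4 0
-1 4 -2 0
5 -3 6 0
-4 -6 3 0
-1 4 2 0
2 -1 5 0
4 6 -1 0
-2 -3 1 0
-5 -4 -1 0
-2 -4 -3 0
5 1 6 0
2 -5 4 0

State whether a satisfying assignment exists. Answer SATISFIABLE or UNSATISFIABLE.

SATISFIABLE

Set p1 = False and propagate.
Set p2 = False and propagate.
The remaining clauses are satisfied by p3 = False, p4 = True, p5 = True, p6 = False.
So p1=F, p2=F, p3=F, p4=T, p5=T, p6=F is a satisfying assignment.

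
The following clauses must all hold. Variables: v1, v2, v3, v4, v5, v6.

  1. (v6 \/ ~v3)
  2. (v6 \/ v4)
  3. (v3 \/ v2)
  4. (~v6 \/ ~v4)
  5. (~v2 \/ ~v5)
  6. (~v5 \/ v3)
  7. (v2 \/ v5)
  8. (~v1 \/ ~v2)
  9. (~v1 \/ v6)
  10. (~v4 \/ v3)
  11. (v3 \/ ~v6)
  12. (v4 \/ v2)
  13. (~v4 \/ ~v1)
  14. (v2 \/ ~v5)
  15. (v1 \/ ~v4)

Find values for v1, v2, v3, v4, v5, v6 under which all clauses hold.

v1 = 0  v2 = 1  v3 = 1  v4 = 0  v5 = 0  v6 = 1

Branch on v1: take v1 = False.
  then v4 is forced to False.
  then v6 is forced to True.
  then v3 is forced to True.
  then v2 is forced to True.
  then v5 is forced to False.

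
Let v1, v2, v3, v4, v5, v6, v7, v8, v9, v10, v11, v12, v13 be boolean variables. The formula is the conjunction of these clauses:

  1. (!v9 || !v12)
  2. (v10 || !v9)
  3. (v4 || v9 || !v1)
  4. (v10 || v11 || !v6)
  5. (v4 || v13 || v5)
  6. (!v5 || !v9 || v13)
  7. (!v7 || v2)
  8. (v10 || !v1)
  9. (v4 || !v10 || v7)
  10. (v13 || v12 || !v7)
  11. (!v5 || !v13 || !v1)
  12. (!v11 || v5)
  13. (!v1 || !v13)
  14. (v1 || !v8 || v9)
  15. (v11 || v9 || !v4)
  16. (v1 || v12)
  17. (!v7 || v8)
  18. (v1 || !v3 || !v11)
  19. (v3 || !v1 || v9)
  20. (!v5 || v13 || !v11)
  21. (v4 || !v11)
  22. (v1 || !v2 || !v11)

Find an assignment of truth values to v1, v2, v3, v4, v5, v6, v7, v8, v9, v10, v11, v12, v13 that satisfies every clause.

v1=F, v2=F, v3=F, v4=T, v5=T, v6=T, v7=F, v8=F, v9=F, v10=F, v11=T, v12=T, v13=T

Check each clause:
  1. (!v9 || !v12) — !v9 is true.
  2. (!v9 || v10) — !v9 is true.
  3. (!v1 || v9 || v4) — v4 is true.
  4. (v11 || !v6 || v10) — v11 is true.
  5. (v5 || v13 || v4) — v5 is true.
  6. (v13 || !v9 || !v5) — v13 is true.
  7. (!v7 || v2) — !v7 is true.
  8. (!v1 || v10) — !v1 is true.
  9. (v4 || v7 || !v10) — v4 is true.
  10. (v13 || v12 || !v7) — !v7 is true.
  11. (!v1 || !v13 || !v5) — !v1 is true.
  12. (!v11 || v5) — v5 is true.
  13. (!v1 || !v13) — !v1 is true.
  14. (v9 || v1 || !v8) — !v8 is true.
  15. (v11 || v9 || !v4) — v11 is true.
  16. (v1 || v12) — v12 is true.
  17. (v8 || !v7) — !v7 is true.
  18. (v1 || !v11 || !v3) — !v3 is true.
  19. (v9 || v3 || !v1) — !v1 is true.
  20. (!v5 || v13 || !v11) — v13 is true.
  21. (!v11 || v4) — v4 is true.
  22. (!v2 || !v11 || v1) — !v2 is true.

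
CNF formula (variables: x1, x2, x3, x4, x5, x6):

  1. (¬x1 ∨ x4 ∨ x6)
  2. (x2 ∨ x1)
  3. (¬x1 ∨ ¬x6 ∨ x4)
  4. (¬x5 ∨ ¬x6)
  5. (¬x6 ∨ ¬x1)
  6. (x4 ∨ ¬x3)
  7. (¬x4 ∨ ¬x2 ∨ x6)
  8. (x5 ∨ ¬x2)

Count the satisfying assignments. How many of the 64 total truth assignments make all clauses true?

5

The models are:
  x1=0 x2=1 x3=0 x4=0 x5=1 x6=0
  x1=1 x2=0 x3=0 x4=1 x5=0 x6=0
  x1=1 x2=0 x3=0 x4=1 x5=1 x6=0
  x1=1 x2=0 x3=1 x4=1 x5=0 x6=0
  x1=1 x2=0 x3=1 x4=1 x5=1 x6=0
Count: 5.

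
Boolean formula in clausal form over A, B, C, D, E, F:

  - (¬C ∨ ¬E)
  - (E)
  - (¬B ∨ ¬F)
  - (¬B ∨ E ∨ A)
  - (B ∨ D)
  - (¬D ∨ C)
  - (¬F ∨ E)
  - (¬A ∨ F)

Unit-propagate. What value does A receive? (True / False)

False

Unit clause (E) sets E = True.
(¬C ∨ ¬E) with E = True leaves only ¬C, so C = False.
(¬D ∨ C): since C = False, the clause reduces to (¬D). D = False.
(D ∨ B): since D = False, the clause reduces to (B). B = True.
(¬B ∨ ¬F): since B = True, the clause reduces to (¬F). F = False.
(F ∨ ¬A) with F = False leaves only ¬A, so A = False.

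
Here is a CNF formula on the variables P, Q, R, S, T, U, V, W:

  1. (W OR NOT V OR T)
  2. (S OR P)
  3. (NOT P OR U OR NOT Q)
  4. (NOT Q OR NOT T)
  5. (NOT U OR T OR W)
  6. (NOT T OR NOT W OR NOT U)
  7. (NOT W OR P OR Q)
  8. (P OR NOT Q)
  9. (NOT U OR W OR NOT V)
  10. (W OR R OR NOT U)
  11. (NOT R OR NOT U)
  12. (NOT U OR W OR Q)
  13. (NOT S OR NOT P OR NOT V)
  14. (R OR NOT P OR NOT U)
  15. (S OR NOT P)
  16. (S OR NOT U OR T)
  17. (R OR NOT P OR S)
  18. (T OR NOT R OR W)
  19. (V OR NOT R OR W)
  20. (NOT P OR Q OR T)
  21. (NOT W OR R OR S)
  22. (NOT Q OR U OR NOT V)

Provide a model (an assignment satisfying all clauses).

Set P = False and propagate.
  then S is forced to True.
  then Q is forced to False.
  then W is forced to False.
  then U is forced to False.
Set R = True and propagate.
  then T is forced to True.
  then V is forced to True.
Every clause has at least one true literal under this assignment.

P=F  Q=F  R=T  S=T  T=T  U=F  V=T  W=F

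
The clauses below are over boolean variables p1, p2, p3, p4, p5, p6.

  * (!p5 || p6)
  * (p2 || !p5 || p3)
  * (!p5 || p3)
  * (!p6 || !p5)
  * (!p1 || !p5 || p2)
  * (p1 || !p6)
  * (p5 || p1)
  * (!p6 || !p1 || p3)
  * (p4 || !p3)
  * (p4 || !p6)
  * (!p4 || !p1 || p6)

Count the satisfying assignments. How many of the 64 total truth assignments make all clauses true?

4

Satisfying assignments:
  p1=T p2=F p3=F p4=F p5=F p6=F
  p1=T p2=F p3=T p4=T p5=F p6=T
  p1=T p2=T p3=F p4=F p5=F p6=F
  p1=T p2=T p3=T p4=T p5=F p6=T
That's 4 in total.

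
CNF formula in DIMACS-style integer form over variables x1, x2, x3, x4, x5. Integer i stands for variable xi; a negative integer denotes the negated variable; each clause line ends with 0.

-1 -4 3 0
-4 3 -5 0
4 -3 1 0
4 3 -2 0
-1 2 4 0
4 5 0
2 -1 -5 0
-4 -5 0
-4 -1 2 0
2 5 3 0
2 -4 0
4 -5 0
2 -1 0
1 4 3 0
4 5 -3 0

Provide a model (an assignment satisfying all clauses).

x1=0, x2=1, x3=0, x4=1, x5=0

Check each clause:
  1. (x3 \/ ~x1 \/ ~x4) — ~x1 is true.
  2. (x3 \/ ~x4 \/ ~x5) — ~x5 is true.
  3. (x1 \/ x4 \/ ~x3) — x4 is true.
  4. (x3 \/ ~x2 \/ x4) — x4 is true.
  5. (x2 \/ ~x1 \/ x4) — x2 is true.
  6. (x4 \/ x5) — x4 is true.
  7. (~x5 \/ ~x1 \/ x2) — x2 is true.
  8. (~x5 \/ ~x4) — ~x5 is true.
  9. (x2 \/ ~x1 \/ ~x4) — x2 is true.
  10. (x3 \/ x2 \/ x5) — x2 is true.
  11. (x2 \/ ~x4) — x2 is true.
  12. (x4 \/ ~x5) — ~x5 is true.
  13. (x2 \/ ~x1) — x2 is true.
  14. (x4 \/ x3 \/ x1) — x4 is true.
  15. (x4 \/ x5 \/ ~x3) — x4 is true.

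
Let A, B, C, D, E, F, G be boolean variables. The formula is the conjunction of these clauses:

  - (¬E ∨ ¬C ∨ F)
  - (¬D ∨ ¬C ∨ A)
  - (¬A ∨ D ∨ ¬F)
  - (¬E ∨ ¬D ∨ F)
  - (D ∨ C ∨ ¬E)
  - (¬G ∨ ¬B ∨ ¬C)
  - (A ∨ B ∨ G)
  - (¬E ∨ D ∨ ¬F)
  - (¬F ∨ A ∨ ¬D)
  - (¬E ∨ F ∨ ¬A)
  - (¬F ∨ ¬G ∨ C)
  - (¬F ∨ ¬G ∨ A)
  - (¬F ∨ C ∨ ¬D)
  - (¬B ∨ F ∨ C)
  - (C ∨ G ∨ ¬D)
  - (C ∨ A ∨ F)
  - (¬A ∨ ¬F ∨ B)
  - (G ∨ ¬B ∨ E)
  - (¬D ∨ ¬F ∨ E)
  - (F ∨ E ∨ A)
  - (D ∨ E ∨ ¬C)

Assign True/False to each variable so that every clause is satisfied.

A=True, B=False, C=False, D=False, E=False, F=False, G=True

Check each clause:
  1. (¬C ∨ F ∨ ¬E) — ¬E is true.
  2. (¬C ∨ A ∨ ¬D) — A is true.
  3. (¬F ∨ D ∨ ¬A) — ¬F is true.
  4. (¬D ∨ F ∨ ¬E) — ¬E is true.
  5. (D ∨ C ∨ ¬E) — ¬E is true.
  6. (¬B ∨ ¬C ∨ ¬G) — ¬C is true.
  7. (B ∨ G ∨ A) — A is true.
  8. (¬E ∨ ¬F ∨ D) — ¬F is true.
  9. (¬D ∨ A ∨ ¬F) — A is true.
  10. (¬E ∨ ¬A ∨ F) — ¬E is true.
  11. (¬F ∨ C ∨ ¬G) — ¬F is true.
  12. (¬F ∨ ¬G ∨ A) — ¬F is true.
  13. (C ∨ ¬D ∨ ¬F) — ¬F is true.
  14. (F ∨ C ∨ ¬B) — ¬B is true.
  15. (G ∨ ¬D ∨ C) — ¬D is true.
  16. (C ∨ F ∨ A) — A is true.
  17. (¬A ∨ B ∨ ¬F) — ¬F is true.
  18. (¬B ∨ E ∨ G) — ¬B is true.
  19. (¬F ∨ ¬D ∨ E) — ¬F is true.
  20. (A ∨ F ∨ E) — A is true.
  21. (E ∨ D ∨ ¬C) — ¬C is true.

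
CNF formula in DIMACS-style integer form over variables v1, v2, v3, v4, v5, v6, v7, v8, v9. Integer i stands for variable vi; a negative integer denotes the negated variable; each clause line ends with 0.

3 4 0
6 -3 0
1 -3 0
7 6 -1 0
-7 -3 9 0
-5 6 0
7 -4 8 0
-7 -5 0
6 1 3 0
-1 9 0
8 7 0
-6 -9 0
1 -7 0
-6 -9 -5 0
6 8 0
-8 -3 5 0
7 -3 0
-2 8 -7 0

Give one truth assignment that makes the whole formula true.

v1 = 1, v2 = 0, v3 = 0, v4 = 1, v5 = 0, v6 = 0, v7 = 1, v8 = 1, v9 = 1

v2 occurs only negated in the remaining clauses — set v2 = False.
Branch on v1: take v1 = True.
  then v9 is forced to True.
  then v6 is forced to False.
  then v3 is forced to False.
  then v4 is forced to True.
  then v7 is forced to True.
  then v5 is forced to False.
  then v8 is forced to True.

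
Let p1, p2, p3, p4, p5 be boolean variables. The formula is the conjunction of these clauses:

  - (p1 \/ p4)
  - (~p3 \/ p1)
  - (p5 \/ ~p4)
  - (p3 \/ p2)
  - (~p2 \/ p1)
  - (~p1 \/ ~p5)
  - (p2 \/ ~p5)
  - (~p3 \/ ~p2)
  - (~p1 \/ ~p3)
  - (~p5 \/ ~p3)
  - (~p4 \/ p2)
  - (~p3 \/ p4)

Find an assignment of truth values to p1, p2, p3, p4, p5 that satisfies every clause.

p1=True, p2=True, p3=False, p4=False, p5=False

Try p1 = True.
  then p5 is forced to False.
  then p4 is forced to False.
  then p3 is forced to False.
  then p2 is forced to True.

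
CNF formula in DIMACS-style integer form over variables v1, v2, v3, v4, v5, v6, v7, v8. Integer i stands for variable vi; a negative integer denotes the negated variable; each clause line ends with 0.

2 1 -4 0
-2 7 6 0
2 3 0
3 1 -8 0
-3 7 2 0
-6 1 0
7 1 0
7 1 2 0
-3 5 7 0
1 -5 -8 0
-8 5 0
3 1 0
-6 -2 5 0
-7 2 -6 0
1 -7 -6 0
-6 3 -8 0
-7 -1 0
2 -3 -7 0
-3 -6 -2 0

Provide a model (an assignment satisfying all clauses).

Pure literal: v8 appears only negated; assign v8 = False.
Set v1 = True and propagate.
  then v7 is forced to False.
Branch on v2: take v2 = True.
  then v6 is forced to True.
  then v5 is forced to True.
  then v3 is forced to False.
v4 is now unconstrained; take v4 = True.

v1 = T, v2 = T, v3 = F, v4 = T, v5 = T, v6 = T, v7 = F, v8 = F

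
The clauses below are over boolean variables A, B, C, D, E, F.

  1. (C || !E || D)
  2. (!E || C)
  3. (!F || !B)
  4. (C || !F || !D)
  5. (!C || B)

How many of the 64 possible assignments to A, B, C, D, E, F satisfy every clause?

18

Split on C, then B.
  C=T, B=T: forces F=F; A, D, E free → 2^3 = 8.
  C=T, B=F: a clause becomes empty — 0.
  C=F, B=T: remaining (A,D,E,F) ∈ {(F,F,F,F); (F,T,F,F); (T,F,F,F); (T,T,F,F)} — 4.
  C=F, B=F: A free; 3 ways for (D,E,F) × 2^1 = 6.
Total: 8 + 0 + 4 + 6 = 18.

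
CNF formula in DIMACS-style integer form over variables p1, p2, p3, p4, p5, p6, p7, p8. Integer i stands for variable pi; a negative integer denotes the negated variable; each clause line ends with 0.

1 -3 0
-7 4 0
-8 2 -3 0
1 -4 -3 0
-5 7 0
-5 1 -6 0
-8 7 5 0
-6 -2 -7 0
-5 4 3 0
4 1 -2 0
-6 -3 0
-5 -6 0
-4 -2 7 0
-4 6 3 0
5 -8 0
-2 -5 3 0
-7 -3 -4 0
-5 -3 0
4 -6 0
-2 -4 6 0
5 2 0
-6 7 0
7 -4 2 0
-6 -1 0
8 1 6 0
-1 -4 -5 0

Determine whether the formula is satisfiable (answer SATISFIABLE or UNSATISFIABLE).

SATISFIABLE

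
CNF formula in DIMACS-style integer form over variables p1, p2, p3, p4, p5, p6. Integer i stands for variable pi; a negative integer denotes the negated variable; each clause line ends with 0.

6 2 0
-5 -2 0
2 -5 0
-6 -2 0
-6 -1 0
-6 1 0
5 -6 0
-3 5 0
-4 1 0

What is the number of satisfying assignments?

3

The models are:
  p1=0 p2=1 p3=0 p4=0 p5=0 p6=0
  p1=1 p2=1 p3=0 p4=0 p5=0 p6=0
  p1=1 p2=1 p3=0 p4=1 p5=0 p6=0
That's 3 in total.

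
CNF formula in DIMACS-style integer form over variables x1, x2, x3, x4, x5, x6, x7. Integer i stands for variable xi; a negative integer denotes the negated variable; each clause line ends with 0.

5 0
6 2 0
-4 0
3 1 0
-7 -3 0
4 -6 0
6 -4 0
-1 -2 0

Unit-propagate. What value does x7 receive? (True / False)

False

(x5) stands alone — x5 = True.
Unit clause (~x4) sets x4 = False.
(x4 | ~x6) with x4 = False leaves only ~x6, so x6 = False.
(x2 | x6): since x6 = False, the clause reduces to (x2). x2 = True.
In (~x2 | ~x1), ~x2 is now false; ~x1 must hold, so x1 = False.
From (x3 | x1) and x1 = False: x3 = True.
(~x7 | ~x3): since x3 = True, the clause reduces to (~x7). x7 = False.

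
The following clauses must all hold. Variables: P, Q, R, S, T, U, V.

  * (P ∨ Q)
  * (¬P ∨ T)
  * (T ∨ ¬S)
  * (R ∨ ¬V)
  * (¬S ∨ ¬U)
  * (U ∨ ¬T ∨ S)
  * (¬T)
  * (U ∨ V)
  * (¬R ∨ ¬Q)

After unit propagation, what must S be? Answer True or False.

Unit clause (¬T) sets T = False.
(T ∨ ¬P) with T = False leaves only ¬P, so P = False.
(P ∨ Q): since P = False, the clause reduces to (Q). Q = True.
In (¬S ∨ T), T is now false; ¬S must hold, so S = False.

False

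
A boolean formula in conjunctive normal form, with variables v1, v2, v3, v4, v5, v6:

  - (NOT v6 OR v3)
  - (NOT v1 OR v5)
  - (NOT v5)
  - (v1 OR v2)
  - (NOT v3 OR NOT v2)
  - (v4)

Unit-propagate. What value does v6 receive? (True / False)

Unit clause (NOT v5) sets v5 = False.
In (NOT v1 OR v5), v5 is now false; NOT v1 must hold, so v1 = False.
(v2 OR v1): since v1 = False, the clause reduces to (v2). v2 = True.
In (NOT v3 OR NOT v2), NOT v2 is now false; NOT v3 must hold, so v3 = False.
In (NOT v6 OR v3), v3 is now false; NOT v6 must hold, so v6 = False.

False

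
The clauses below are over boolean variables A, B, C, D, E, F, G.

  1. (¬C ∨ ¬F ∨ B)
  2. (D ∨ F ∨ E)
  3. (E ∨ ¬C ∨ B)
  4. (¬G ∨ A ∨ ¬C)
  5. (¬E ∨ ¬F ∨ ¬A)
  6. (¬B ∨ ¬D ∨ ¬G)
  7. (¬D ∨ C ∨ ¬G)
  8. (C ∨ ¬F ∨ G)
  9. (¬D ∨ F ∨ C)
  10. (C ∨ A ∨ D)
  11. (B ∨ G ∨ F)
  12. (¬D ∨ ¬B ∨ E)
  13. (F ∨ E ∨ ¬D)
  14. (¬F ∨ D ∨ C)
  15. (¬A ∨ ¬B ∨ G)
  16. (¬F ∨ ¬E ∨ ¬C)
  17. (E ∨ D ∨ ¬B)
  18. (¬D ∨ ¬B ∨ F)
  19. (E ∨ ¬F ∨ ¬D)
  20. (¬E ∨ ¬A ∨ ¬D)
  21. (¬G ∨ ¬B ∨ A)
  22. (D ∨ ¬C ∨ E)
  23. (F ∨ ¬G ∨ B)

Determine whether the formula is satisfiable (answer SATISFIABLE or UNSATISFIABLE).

SATISFIABLE

Branch on A: take A = True.
For the remaining variables, B = True, C = False, D = False, E = True, F = False, G = True works.
So A=T, B=T, C=F, D=F, E=T, F=F, G=T is a satisfying assignment.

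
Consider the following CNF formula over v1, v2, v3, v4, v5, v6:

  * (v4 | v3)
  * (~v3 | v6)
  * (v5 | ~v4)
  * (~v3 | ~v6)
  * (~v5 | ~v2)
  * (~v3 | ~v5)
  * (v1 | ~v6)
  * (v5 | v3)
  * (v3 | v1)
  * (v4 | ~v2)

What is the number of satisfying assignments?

The models are:
  v1=T v2=F v3=F v4=T v5=T v6=F
  v1=T v2=F v3=F v4=T v5=T v6=T
Count: 2.

2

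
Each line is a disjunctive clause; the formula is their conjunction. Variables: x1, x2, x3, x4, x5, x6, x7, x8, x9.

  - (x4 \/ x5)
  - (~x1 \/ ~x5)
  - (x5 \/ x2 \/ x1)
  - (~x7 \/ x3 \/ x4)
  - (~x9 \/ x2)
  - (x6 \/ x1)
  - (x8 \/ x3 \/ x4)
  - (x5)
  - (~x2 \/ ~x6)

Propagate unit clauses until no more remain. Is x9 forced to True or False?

(x5) stands alone — x5 = True.
In (~x1 \/ ~x5), ~x5 is now false; ~x1 must hold, so x1 = False.
In (x1 \/ x6), x1 is now false; x6 must hold, so x6 = True.
(~x6 \/ ~x2) with x6 = True leaves only ~x2, so x2 = False.
In (~x9 \/ x2), x2 is now false; ~x9 must hold, so x9 = False.

False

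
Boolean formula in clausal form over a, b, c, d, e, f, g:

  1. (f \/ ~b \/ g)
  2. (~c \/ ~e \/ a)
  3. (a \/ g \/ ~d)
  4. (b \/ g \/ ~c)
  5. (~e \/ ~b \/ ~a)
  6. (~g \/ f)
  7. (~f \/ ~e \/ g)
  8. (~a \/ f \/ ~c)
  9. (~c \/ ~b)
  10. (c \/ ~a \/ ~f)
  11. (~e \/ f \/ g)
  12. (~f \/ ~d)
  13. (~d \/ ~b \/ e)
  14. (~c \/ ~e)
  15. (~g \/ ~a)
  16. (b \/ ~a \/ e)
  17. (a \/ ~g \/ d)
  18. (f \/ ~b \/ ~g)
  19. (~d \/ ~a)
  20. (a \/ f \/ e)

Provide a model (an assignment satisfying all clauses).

Branch on a: take a = False.
Set b = True and propagate.
  then c is forced to False.
For the remaining variables, d = False, e = False, f = True, g = False works.
Every clause has at least one true literal under this assignment.
Check each clause:
  1. (~b \/ g \/ f) — f is true.
  2. (a \/ ~e \/ ~c) — ~e is true.
  3. (a \/ ~d \/ g) — ~d is true.
  4. (b \/ g \/ ~c) — b is true.
  5. (~a \/ ~b \/ ~e) — ~e is true.
  6. (f \/ ~g) — ~g is true.
  7. (~f \/ g \/ ~e) — ~e is true.
  8. (f \/ ~a \/ ~c) — ~c is true.
  9. (~c \/ ~b) — ~c is true.
  10. (~f \/ ~a \/ c) — ~a is true.
  11. (~e \/ f \/ g) — ~e is true.
  12. (~d \/ ~f) — ~d is true.
  13. (e \/ ~d \/ ~b) — ~d is true.
  14. (~c \/ ~e) — ~e is true.
  15. (~g \/ ~a) — ~g is true.
  16. (~a \/ b \/ e) — b is true.
  17. (a \/ d \/ ~g) — ~g is true.
  18. (~b \/ f \/ ~g) — ~g is true.
  19. (~d \/ ~a) — ~d is true.
  20. (e \/ f \/ a) — f is true.

a=False  b=True  c=False  d=False  e=False  f=True  g=False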